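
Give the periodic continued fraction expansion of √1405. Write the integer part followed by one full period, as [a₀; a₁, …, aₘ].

[37; 2, 14, 2, 74]

a₀ = ⌊√1405⌋ = 37.
With m₀=0, d₀=1 and mₖ₊₁ = dₖaₖ − mₖ, dₖ₊₁ = (n − mₖ₊₁²)/dₖ, aₖ₊₁ = ⌊(a₀+mₖ₊₁)/dₖ₊₁⌋:
  k=1: m=37, d=36, a=2
  k=2: m=35, d=5, a=14
  k=3: m=35, d=36, a=2
  k=4: m=37, d=1, a=74
d=1 and a=2a₀=74 at k=4, so the next step gives (m, d) = (37, 36) again — its k=1 value — and the period has length 4.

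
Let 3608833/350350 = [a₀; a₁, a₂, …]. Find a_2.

3608833 = 10·350350 + 105333   →  a_0 = 10
350350 = 3·105333 + 34351   →  a_1 = 3
105333 = 3·34351 + 2280   →  a_2 = 3

3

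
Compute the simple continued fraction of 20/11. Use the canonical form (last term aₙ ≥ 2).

20 = 1·11 + 9
11 = 1·9 + 2
9 = 4·2 + 1
2 = 2·1 + 0  (stop)
So 20/11 = [1; 1, 4, 2].

[1; 1, 4, 2]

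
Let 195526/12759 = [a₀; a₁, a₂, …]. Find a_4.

195526 = 15·12759 + 4141   →  a_0 = 15
12759 = 3·4141 + 336   →  a_1 = 3
4141 = 12·336 + 109   →  a_2 = 12
336 = 3·109 + 9   →  a_3 = 3
109 = 12·9 + 1   →  a_4 = 12

12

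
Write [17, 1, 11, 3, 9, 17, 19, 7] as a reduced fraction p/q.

Fold from the inside: start with 7/1.
  19 + 1/7 = 134/7
  17 + 7/134 = 2285/134
  9 + 134/2285 = 20699/2285
  3 + 2285/20699 = 64382/20699
  11 + 20699/64382 = 728901/64382
  1 + 64382/728901 = 793283/728901
  17 + 728901/793283 = 14214712/793283

14214712/793283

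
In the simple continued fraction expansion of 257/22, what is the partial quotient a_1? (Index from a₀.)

257 = 11·22 + 15   →  a_0 = 11
22 = 1·15 + 7   →  a_1 = 1

1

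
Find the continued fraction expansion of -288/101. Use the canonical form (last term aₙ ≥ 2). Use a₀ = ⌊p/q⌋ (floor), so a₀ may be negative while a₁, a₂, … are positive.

-288 = -3×101 + 15
101 = 6×15 + 11
15 = 1×11 + 4
11 = 2×4 + 3
4 = 1×3 + 1
3 = 3×1 + 0  (stop)
So -288/101 = [-3; 6, 1, 2, 1, 3].

[-3; 6, 1, 2, 1, 3]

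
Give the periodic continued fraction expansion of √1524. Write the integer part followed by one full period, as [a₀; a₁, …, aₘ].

[39; 26, 78]

a₀ = ⌊√1524⌋ = 39.
With m₀=0, d₀=1 and mₖ₊₁ = dₖaₖ − mₖ, dₖ₊₁ = (n − mₖ₊₁²)/dₖ, aₖ₊₁ = ⌊(a₀+mₖ₊₁)/dₖ₊₁⌋:
  k=1: m=39, d=3, a=26
  k=2: m=39, d=1, a=78
d=1 and a=2a₀=78 at k=2, so the next step gives (m, d) = (39, 3) again — its k=1 value — and the period has length 2.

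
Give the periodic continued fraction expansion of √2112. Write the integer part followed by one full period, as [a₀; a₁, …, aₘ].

[45; 1, 21, 1, 90]

a₀ = ⌊√2112⌋ = 45.
With m₀=0, d₀=1 and mₖ₊₁ = dₖaₖ − mₖ, dₖ₊₁ = (n − mₖ₊₁²)/dₖ, aₖ₊₁ = ⌊(a₀+mₖ₊₁)/dₖ₊₁⌋:
  k=1: m=45, d=87, a=1
  k=2: m=42, d=4, a=21
  k=3: m=42, d=87, a=1
  k=4: m=45, d=1, a=90
d=1 and a=2a₀=90 at k=4, so the next step gives (m, d) = (45, 87) again — its k=1 value — and the period has length 4.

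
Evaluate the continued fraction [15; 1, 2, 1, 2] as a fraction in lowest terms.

Using pₖ = aₖpₖ₋₁ + pₖ₋₂ and qₖ = aₖqₖ₋₁ + qₖ₋₂:
  k=0: a=15, p=15, q=1
  k=1: a=1, p=16, q=1
  k=2: a=2, p=47, q=3
  k=3: a=1, p=63, q=4
  k=4: a=2, p=173, q=11

173/11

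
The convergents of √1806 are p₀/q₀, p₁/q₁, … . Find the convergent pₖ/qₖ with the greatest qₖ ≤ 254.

7182/169

√1806 = [42; 2, 84, …] (period length 2).
Convergents:
  p_0/q_0 = 42/1
  p_1/q_1 = 85/2
  p_2/q_2 = 7182/169
  p_3/q_3 = 14449/340
q_2 = 169 ≤ 254 < 340 = q_3, so the answer is 7182/169.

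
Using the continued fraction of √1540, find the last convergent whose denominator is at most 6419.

√1540 = [39; 4, 8, 2, 8, 4, 78, …] (period length 6).
Convergents:
  p_0/q_0 = 39/1
  p_1/q_1 = 157/4
  p_2/q_2 = 1295/33
  p_3/q_3 = 2747/70
  p_4/q_4 = 23271/593
  p_5/q_5 = 95831/2442
  p_6/q_6 = 7498089/191069
q_5 = 2442 ≤ 6419 < 191069 = q_6, so the answer is 95831/2442.

95831/2442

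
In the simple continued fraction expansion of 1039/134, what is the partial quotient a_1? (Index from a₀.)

1039 = 7·134 + 101   →  a_0 = 7
134 = 1·101 + 33   →  a_1 = 1

1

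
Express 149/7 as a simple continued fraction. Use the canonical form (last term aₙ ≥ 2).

149 = 21·7 + 2
7 = 3·2 + 1
2 = 2·1 + 0  (stop)
So 149/7 = [21; 3, 2].

[21; 3, 2]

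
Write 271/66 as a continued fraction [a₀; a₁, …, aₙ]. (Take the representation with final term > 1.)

271 = 4*66 + 7
66 = 9*7 + 3
7 = 2*3 + 1
3 = 3*1 + 0  (stop)
So 271/66 = [4; 9, 2, 3].

[4; 9, 2, 3]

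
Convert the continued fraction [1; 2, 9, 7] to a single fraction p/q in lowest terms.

199/135

Fold from the inside: start with 7/1.
  9 + 1/7 = 64/7
  2 + 7/64 = 135/64
  1 + 64/135 = 199/135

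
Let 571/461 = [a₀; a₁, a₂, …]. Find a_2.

5

571 = 1·461 + 110   →  a_0 = 1
461 = 4·110 + 21   →  a_1 = 4
110 = 5·21 + 5   →  a_2 = 5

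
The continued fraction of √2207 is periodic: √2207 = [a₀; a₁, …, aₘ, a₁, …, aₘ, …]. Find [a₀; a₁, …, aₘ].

a₀ = ⌊√2207⌋ = 46.
With m₀=0, d₀=1 and mₖ₊₁ = dₖaₖ − mₖ, dₖ₊₁ = (n − mₖ₊₁²)/dₖ, aₖ₊₁ = ⌊(a₀+mₖ₊₁)/dₖ₊₁⌋:
  k=1: m=46, d=91, a=1
  k=2: m=45, d=2, a=45
  k=3: m=45, d=91, a=1
  k=4: m=46, d=1, a=92
d=1 and a=2a₀=92 at k=4, so the next step gives (m, d) = (46, 91) again — its k=1 value — and the period has length 4.

[46; 1, 45, 1, 92]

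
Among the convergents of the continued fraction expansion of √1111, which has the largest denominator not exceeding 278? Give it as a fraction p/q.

√1111 = [33; 3, 66, …] (period length 2).
Convergents:
  p_0/q_0 = 33/1
  p_1/q_1 = 100/3
  p_2/q_2 = 6633/199
  p_3/q_3 = 19999/600
q_2 = 199 ≤ 278 < 600 = q_3, so the answer is 6633/199.

6633/199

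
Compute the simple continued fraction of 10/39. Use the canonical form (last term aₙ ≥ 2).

[0; 3, 1, 9]

10 = 0×39 + 10
39 = 3×10 + 9
10 = 1×9 + 1
9 = 9×1 + 0  (stop)
So 10/39 = [0; 3, 1, 9].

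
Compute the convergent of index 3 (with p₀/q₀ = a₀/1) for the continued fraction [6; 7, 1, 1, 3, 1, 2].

Using pₖ = aₖpₖ₋₁ + pₖ₋₂, qₖ = aₖqₖ₋₁ + qₖ₋₂ (with p₋₁=1, p₋₂=0, q₋₁=0, q₋₂=1):
  k=0: a=6, p=6, q=1
  k=1: a=7, p=43, q=7
  k=2: a=1, p=49, q=8
  k=3: a=1, p=92, q=15

92/15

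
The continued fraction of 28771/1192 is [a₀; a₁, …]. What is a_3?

5

28771 = 24·1192 + 163   →  a_0 = 24
1192 = 7·163 + 51   →  a_1 = 7
163 = 3·51 + 10   →  a_2 = 3
51 = 5·10 + 1   →  a_3 = 5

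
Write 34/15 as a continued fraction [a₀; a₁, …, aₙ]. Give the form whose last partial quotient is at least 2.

[2; 3, 1, 3]

34 = 2×15 + 4
15 = 3×4 + 3
4 = 1×3 + 1
3 = 3×1 + 0  (stop)
So 34/15 = [2; 3, 1, 3].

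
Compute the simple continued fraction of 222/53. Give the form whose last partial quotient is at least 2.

[4; 5, 3, 3]

222 = 4·53 + 10
53 = 5·10 + 3
10 = 3·3 + 1
3 = 3·1 + 0  (stop)
So 222/53 = [4; 5, 3, 3].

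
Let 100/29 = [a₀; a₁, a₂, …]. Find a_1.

2

100 = 3·29 + 13   →  a_0 = 3
29 = 2·13 + 3   →  a_1 = 2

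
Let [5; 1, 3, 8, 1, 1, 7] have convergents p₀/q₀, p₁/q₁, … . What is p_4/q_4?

213/37

Using pₖ = aₖpₖ₋₁ + pₖ₋₂, qₖ = aₖqₖ₋₁ + qₖ₋₂ (with p₋₁=1, p₋₂=0, q₋₁=0, q₋₂=1):
  k=0: a=5, p=5, q=1
  k=1: a=1, p=6, q=1
  k=2: a=3, p=23, q=4
  k=3: a=8, p=190, q=33
  k=4: a=1, p=213, q=37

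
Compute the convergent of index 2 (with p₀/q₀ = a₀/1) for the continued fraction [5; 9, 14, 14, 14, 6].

649/127

Using pₖ = aₖpₖ₋₁ + pₖ₋₂, qₖ = aₖqₖ₋₁ + qₖ₋₂ (with p₋₁=1, p₋₂=0, q₋₁=0, q₋₂=1):
  k=0: a=5, p=5, q=1
  k=1: a=9, p=46, q=9
  k=2: a=14, p=649, q=127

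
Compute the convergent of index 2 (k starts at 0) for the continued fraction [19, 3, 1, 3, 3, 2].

77/4

Using pₖ = aₖpₖ₋₁ + pₖ₋₂, qₖ = aₖqₖ₋₁ + qₖ₋₂ (with p₋₁=1, p₋₂=0, q₋₁=0, q₋₂=1):
  k=0: a=19, p=19, q=1
  k=1: a=3, p=58, q=3
  k=2: a=1, p=77, q=4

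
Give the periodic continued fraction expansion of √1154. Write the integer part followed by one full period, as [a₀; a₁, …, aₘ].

a₀ = ⌊√1154⌋ = 33.

[33; 1, 32, 1, 66]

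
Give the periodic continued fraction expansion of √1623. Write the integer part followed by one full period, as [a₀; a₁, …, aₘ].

[40; 3, 2, 26, 2, 3, 80]

a₀ = ⌊√1623⌋ = 40.
With m₀=0, d₀=1 and mₖ₊₁ = dₖaₖ − mₖ, dₖ₊₁ = (n − mₖ₊₁²)/dₖ, aₖ₊₁ = ⌊(a₀+mₖ₊₁)/dₖ₊₁⌋:
  k=1: m=40, d=23, a=3
  k=2: m=29, d=34, a=2
  k=3: m=39, d=3, a=26
  k=4: m=39, d=34, a=2
  k=5: m=29, d=23, a=3
  k=6: m=40, d=1, a=80
d=1 and a=2a₀=80 at k=6, so the next step gives (m, d) = (40, 23) again — its k=1 value — and the period has length 6.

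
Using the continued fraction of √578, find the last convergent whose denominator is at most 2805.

27720/1153

√578 = [24; 24, 48, …] (period length 2).
Convergents:
  p_0/q_0 = 24/1
  p_1/q_1 = 577/24
  p_2/q_2 = 27720/1153
  p_3/q_3 = 665857/27696
q_2 = 1153 ≤ 2805 < 27696 = q_3, so the answer is 27720/1153.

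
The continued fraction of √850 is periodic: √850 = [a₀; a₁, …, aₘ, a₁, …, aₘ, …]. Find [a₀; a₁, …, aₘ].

[29; 6, 2, 6, 58]

a₀ = ⌊√850⌋ = 29.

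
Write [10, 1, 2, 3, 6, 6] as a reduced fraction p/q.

Fold from the inside: start with 6/1.
  6 + 1/6 = 37/6
  3 + 6/37 = 117/37
  2 + 37/117 = 271/117
  1 + 117/271 = 388/271
  10 + 271/388 = 4151/388

4151/388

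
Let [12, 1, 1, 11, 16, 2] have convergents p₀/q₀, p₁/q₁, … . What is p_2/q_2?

Using pₖ = aₖpₖ₋₁ + pₖ₋₂, qₖ = aₖqₖ₋₁ + qₖ₋₂ (with p₋₁=1, p₋₂=0, q₋₁=0, q₋₂=1):
  k=0: a=12, p=12, q=1
  k=1: a=1, p=13, q=1
  k=2: a=1, p=25, q=2

25/2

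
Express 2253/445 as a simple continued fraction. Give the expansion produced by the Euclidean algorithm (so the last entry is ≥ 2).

2253 = 5×445 + 28
445 = 15×28 + 25
28 = 1×25 + 3
25 = 8×3 + 1
3 = 3×1 + 0  (stop)
So 2253/445 = [5; 15, 1, 8, 3].

[5; 15, 1, 8, 3]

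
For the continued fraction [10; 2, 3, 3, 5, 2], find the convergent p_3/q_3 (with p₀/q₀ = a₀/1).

240/23

Using pₖ = aₖpₖ₋₁ + pₖ₋₂, qₖ = aₖqₖ₋₁ + qₖ₋₂ (with p₋₁=1, p₋₂=0, q₋₁=0, q₋₂=1):
  k=0: a=10, p=10, q=1
  k=1: a=2, p=21, q=2
  k=2: a=3, p=73, q=7
  k=3: a=3, p=240, q=23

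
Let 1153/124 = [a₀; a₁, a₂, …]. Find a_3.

1

1153 = 9·124 + 37   →  a_0 = 9
124 = 3·37 + 13   →  a_1 = 3
37 = 2·13 + 11   →  a_2 = 2
13 = 1·11 + 2   →  a_3 = 1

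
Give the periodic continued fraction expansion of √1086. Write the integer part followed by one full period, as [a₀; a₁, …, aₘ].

[32; 1, 20, 1, 64]

a₀ = ⌊√1086⌋ = 32.
With m₀=0, d₀=1 and mₖ₊₁ = dₖaₖ − mₖ, dₖ₊₁ = (n − mₖ₊₁²)/dₖ, aₖ₊₁ = ⌊(a₀+mₖ₊₁)/dₖ₊₁⌋:
  k=1: m=32, d=62, a=1
  k=2: m=30, d=3, a=20
  k=3: m=30, d=62, a=1
  k=4: m=32, d=1, a=64
d=1 and a=2a₀=64 at k=4, so the next step gives (m, d) = (32, 62) again — its k=1 value — and the period has length 4.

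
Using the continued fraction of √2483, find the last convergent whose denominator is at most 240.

11411/229

√2483 = [49; 1, 4, 1, 6, 1, 4, 1, 98, …] (period length 8).
Convergents:
  p_0/q_0 = 49/1
  p_1/q_1 = 50/1
  p_2/q_2 = 249/5
  p_3/q_3 = 299/6
  p_4/q_4 = 2043/41
  p_5/q_5 = 2342/47
  p_6/q_6 = 11411/229
  p_7/q_7 = 13753/276
q_6 = 229 ≤ 240 < 276 = q_7, so the answer is 11411/229.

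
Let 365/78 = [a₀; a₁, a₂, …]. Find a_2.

2

365 = 4·78 + 53   →  a_0 = 4
78 = 1·53 + 25   →  a_1 = 1
53 = 2·25 + 3   →  a_2 = 2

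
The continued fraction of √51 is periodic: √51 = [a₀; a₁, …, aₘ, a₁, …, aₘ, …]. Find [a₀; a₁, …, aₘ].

a₀ = ⌊√51⌋ = 7.
With m₀=0, d₀=1 and mₖ₊₁ = dₖaₖ − mₖ, dₖ₊₁ = (n − mₖ₊₁²)/dₖ, aₖ₊₁ = ⌊(a₀+mₖ₊₁)/dₖ₊₁⌋:
  k=1: m=7, d=2, a=7
  k=2: m=7, d=1, a=14
d=1 and a=2a₀=14 at k=2, so the next step gives (m, d) = (7, 2) again — its k=1 value — and the period has length 2.

[7; 7, 14]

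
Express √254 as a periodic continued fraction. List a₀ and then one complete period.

[15; 1, 14, 1, 30]

a₀ = ⌊√254⌋ = 15.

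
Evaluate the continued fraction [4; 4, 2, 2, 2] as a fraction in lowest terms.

224/53

Fold from the inside: start with 2/1.
  2 + 1/2 = 5/2
  2 + 2/5 = 12/5
  4 + 5/12 = 53/12
  4 + 12/53 = 224/53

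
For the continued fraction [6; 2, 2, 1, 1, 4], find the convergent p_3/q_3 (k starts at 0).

45/7

Using pₖ = aₖpₖ₋₁ + pₖ₋₂, qₖ = aₖqₖ₋₁ + qₖ₋₂ (with p₋₁=1, p₋₂=0, q₋₁=0, q₋₂=1):
  k=0: a=6, p=6, q=1
  k=1: a=2, p=13, q=2
  k=2: a=2, p=32, q=5
  k=3: a=1, p=45, q=7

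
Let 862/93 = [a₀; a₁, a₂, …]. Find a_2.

862 = 9·93 + 25   →  a_0 = 9
93 = 3·25 + 18   →  a_1 = 3
25 = 1·18 + 7   →  a_2 = 1

1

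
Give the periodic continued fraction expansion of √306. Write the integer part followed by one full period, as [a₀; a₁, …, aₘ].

a₀ = ⌊√306⌋ = 17.
With m₀=0, d₀=1 and mₖ₊₁ = dₖaₖ − mₖ, dₖ₊₁ = (n − mₖ₊₁²)/dₖ, aₖ₊₁ = ⌊(a₀+mₖ₊₁)/dₖ₊₁⌋:
  k=1: m=17, d=17, a=2
  k=2: m=17, d=1, a=34
d=1 and a=2a₀=34 at k=2, so the next step gives (m, d) = (17, 17) again — its k=1 value — and the period has length 2.

[17; 2, 34]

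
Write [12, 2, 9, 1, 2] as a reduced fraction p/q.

Using pₖ = aₖpₖ₋₁ + pₖ₋₂ and qₖ = aₖqₖ₋₁ + qₖ₋₂:
  k=0: a=12, p=12, q=1
  k=1: a=2, p=25, q=2
  k=2: a=9, p=237, q=19
  k=3: a=1, p=262, q=21
  k=4: a=2, p=761, q=61

761/61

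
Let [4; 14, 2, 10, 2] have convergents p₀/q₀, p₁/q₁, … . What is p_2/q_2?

Using pₖ = aₖpₖ₋₁ + pₖ₋₂, qₖ = aₖqₖ₋₁ + qₖ₋₂ (with p₋₁=1, p₋₂=0, q₋₁=0, q₋₂=1):
  k=0: a=4, p=4, q=1
  k=1: a=14, p=57, q=14
  k=2: a=2, p=118, q=29

118/29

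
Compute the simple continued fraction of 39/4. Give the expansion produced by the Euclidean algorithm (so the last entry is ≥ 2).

[9; 1, 3]

39 = 9*4 + 3
4 = 1*3 + 1
3 = 3*1 + 0  (stop)
So 39/4 = [9; 1, 3].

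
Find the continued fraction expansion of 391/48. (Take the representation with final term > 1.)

391 = 8·48 + 7
48 = 6·7 + 6
7 = 1·6 + 1
6 = 6·1 + 0  (stop)
So 391/48 = [8; 6, 1, 6].

[8; 6, 1, 6]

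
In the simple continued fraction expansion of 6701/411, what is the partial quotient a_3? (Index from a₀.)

6701 = 16·411 + 125   →  a_0 = 16
411 = 3·125 + 36   →  a_1 = 3
125 = 3·36 + 17   →  a_2 = 3
36 = 2·17 + 2   →  a_3 = 2

2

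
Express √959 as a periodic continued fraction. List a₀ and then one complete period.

a₀ = ⌊√959⌋ = 30.

[30; 1, 29, 1, 60]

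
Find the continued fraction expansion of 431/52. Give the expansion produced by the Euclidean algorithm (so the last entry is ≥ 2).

[8; 3, 2, 7]

431 = 8*52 + 15
52 = 3*15 + 7
15 = 2*7 + 1
7 = 7*1 + 0  (stop)
So 431/52 = [8; 3, 2, 7].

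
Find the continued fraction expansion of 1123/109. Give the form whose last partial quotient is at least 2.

[10; 3, 3, 3, 3]

1123 = 10·109 + 33
109 = 3·33 + 10
33 = 3·10 + 3
10 = 3·3 + 1
3 = 3·1 + 0  (stop)
So 1123/109 = [10; 3, 3, 3, 3].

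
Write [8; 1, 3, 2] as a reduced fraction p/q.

Using pₖ = aₖpₖ₋₁ + pₖ₋₂ and qₖ = aₖqₖ₋₁ + qₖ₋₂:
  k=0: a=8, p=8, q=1
  k=1: a=1, p=9, q=1
  k=2: a=3, p=35, q=4
  k=3: a=2, p=79, q=9

79/9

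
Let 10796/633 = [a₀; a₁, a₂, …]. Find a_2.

10796 = 17·633 + 35   →  a_0 = 17
633 = 18·35 + 3   →  a_1 = 18
35 = 11·3 + 2   →  a_2 = 11

11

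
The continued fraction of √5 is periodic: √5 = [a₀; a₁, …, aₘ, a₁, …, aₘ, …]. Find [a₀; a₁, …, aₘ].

[2; 4]

a₀ = ⌊√5⌋ = 2.
With m₀=0, d₀=1 and mₖ₊₁ = dₖaₖ − mₖ, dₖ₊₁ = (n − mₖ₊₁²)/dₖ, aₖ₊₁ = ⌊(a₀+mₖ₊₁)/dₖ₊₁⌋:
  k=1: m=2, d=1, a=4
d=1 and a=2a₀=4 at k=1, so the next step gives (m, d) = (2, 1) again — its k=1 value — and the period has length 1.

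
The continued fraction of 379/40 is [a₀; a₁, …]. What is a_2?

379 = 9·40 + 19   →  a_0 = 9
40 = 2·19 + 2   →  a_1 = 2
19 = 9·2 + 1   →  a_2 = 9

9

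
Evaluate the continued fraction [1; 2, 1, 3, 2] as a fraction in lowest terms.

Fold from the inside: start with 2/1.
  3 + 1/2 = 7/2
  1 + 2/7 = 9/7
  2 + 7/9 = 25/9
  1 + 9/25 = 34/25

34/25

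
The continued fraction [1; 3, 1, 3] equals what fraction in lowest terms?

Fold from the inside: start with 3/1.
  1 + 1/3 = 4/3
  3 + 3/4 = 15/4
  1 + 4/15 = 19/15

19/15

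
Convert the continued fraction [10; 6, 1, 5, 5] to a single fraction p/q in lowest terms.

2151/212

Using pₖ = aₖpₖ₋₁ + pₖ₋₂ and qₖ = aₖqₖ₋₁ + qₖ₋₂:
  k=0: a=10, p=10, q=1
  k=1: a=6, p=61, q=6
  k=2: a=1, p=71, q=7
  k=3: a=5, p=416, q=41
  k=4: a=5, p=2151, q=212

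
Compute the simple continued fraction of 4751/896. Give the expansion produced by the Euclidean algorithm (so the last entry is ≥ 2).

4751 = 5*896 + 271
896 = 3*271 + 83
271 = 3*83 + 22
83 = 3*22 + 17
22 = 1*17 + 5
17 = 3*5 + 2
5 = 2*2 + 1
2 = 2*1 + 0  (stop)
So 4751/896 = [5; 3, 3, 3, 1, 3, 2, 2].

[5; 3, 3, 3, 1, 3, 2, 2]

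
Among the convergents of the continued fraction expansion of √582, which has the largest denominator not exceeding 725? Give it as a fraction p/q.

9288/385

√582 = [24; 8, 48, …] (period length 2).
Convergents:
  p_0/q_0 = 24/1
  p_1/q_1 = 193/8
  p_2/q_2 = 9288/385
  p_3/q_3 = 74497/3088
q_2 = 385 ≤ 725 < 3088 = q_3, so the answer is 9288/385.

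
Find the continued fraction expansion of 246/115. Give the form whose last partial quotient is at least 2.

246 = 2*115 + 16
115 = 7*16 + 3
16 = 5*3 + 1
3 = 3*1 + 0  (stop)
So 246/115 = [2; 7, 5, 3].

[2; 7, 5, 3]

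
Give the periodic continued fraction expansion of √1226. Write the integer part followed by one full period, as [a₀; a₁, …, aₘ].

[35; 70]

a₀ = ⌊√1226⌋ = 35.
With m₀=0, d₀=1 and mₖ₊₁ = dₖaₖ − mₖ, dₖ₊₁ = (n − mₖ₊₁²)/dₖ, aₖ₊₁ = ⌊(a₀+mₖ₊₁)/dₖ₊₁⌋:
  k=1: m=35, d=1, a=70
d=1 and a=2a₀=70 at k=1, so the next step gives (m, d) = (35, 1) again — its k=1 value — and the period has length 1.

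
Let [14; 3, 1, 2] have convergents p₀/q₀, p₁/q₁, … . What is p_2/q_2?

Using pₖ = aₖpₖ₋₁ + pₖ₋₂, qₖ = aₖqₖ₋₁ + qₖ₋₂ (with p₋₁=1, p₋₂=0, q₋₁=0, q₋₂=1):
  k=0: a=14, p=14, q=1
  k=1: a=3, p=43, q=3
  k=2: a=1, p=57, q=4

57/4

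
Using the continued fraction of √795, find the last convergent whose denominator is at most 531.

6626/235

√795 = [28; 5, 9, 5, 56, …] (period length 4).
Convergents:
  p_0/q_0 = 28/1
  p_1/q_1 = 141/5
  p_2/q_2 = 1297/46
  p_3/q_3 = 6626/235
  p_4/q_4 = 372353/13206
q_3 = 235 ≤ 531 < 13206 = q_4, so the answer is 6626/235.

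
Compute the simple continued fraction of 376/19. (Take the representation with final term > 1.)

[19; 1, 3, 1, 3]

376 = 19·19 + 15
19 = 1·15 + 4
15 = 3·4 + 3
4 = 1·3 + 1
3 = 3·1 + 0  (stop)
So 376/19 = [19; 1, 3, 1, 3].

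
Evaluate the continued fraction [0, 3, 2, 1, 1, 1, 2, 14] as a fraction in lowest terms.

Using pₖ = aₖpₖ₋₁ + pₖ₋₂ and qₖ = aₖqₖ₋₁ + qₖ₋₂:
  k=0: a=0, p=0, q=1
  k=1: a=3, p=1, q=3
  k=2: a=2, p=2, q=7
  k=3: a=1, p=3, q=10
  k=4: a=1, p=5, q=17
  k=5: a=1, p=8, q=27
  k=6: a=2, p=21, q=71
  k=7: a=14, p=302, q=1021

302/1021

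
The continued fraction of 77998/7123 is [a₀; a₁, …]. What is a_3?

77998 = 10·7123 + 6768   →  a_0 = 10
7123 = 1·6768 + 355   →  a_1 = 1
6768 = 19·355 + 23   →  a_2 = 19
355 = 15·23 + 10   →  a_3 = 15

15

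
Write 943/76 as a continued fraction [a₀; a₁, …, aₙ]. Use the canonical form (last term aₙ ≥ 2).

943 = 12·76 + 31
76 = 2·31 + 14
31 = 2·14 + 3
14 = 4·3 + 2
3 = 1·2 + 1
2 = 2·1 + 0  (stop)
So 943/76 = [12; 2, 2, 4, 1, 2].

[12; 2, 2, 4, 1, 2]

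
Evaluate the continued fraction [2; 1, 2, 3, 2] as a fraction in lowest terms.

Fold from the inside: start with 2/1.
  3 + 1/2 = 7/2
  2 + 2/7 = 16/7
  1 + 7/16 = 23/16
  2 + 16/23 = 62/23

62/23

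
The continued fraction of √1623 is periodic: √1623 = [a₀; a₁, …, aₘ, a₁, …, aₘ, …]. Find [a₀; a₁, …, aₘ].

[40; 3, 2, 26, 2, 3, 80]

a₀ = ⌊√1623⌋ = 40.
With m₀=0, d₀=1 and mₖ₊₁ = dₖaₖ − mₖ, dₖ₊₁ = (n − mₖ₊₁²)/dₖ, aₖ₊₁ = ⌊(a₀+mₖ₊₁)/dₖ₊₁⌋:
  k=1: m=40, d=23, a=3
  k=2: m=29, d=34, a=2
  k=3: m=39, d=3, a=26
  k=4: m=39, d=34, a=2
  k=5: m=29, d=23, a=3
  k=6: m=40, d=1, a=80
d=1 and a=2a₀=80 at k=6, so the next step gives (m, d) = (40, 23) again — its k=1 value — and the period has length 6.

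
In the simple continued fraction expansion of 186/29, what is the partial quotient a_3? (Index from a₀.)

2

186 = 6·29 + 12   →  a_0 = 6
29 = 2·12 + 5   →  a_1 = 2
12 = 2·5 + 2   →  a_2 = 2
5 = 2·2 + 1   →  a_3 = 2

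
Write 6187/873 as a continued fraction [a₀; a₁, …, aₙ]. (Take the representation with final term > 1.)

6187 = 7·873 + 76
873 = 11·76 + 37
76 = 2·37 + 2
37 = 18·2 + 1
2 = 2·1 + 0  (stop)
So 6187/873 = [7; 11, 2, 18, 2].

[7; 11, 2, 18, 2]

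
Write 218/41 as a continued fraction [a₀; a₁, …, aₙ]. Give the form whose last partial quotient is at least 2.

218 = 5*41 + 13
41 = 3*13 + 2
13 = 6*2 + 1
2 = 2*1 + 0  (stop)
So 218/41 = [5; 3, 6, 2].

[5; 3, 6, 2]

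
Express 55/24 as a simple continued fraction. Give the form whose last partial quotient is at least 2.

55 = 2*24 + 7
24 = 3*7 + 3
7 = 2*3 + 1
3 = 3*1 + 0  (stop)
So 55/24 = [2; 3, 2, 3].

[2; 3, 2, 3]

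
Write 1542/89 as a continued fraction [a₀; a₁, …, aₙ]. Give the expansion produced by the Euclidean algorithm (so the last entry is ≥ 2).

1542 = 17*89 + 29
89 = 3*29 + 2
29 = 14*2 + 1
2 = 2*1 + 0  (stop)
So 1542/89 = [17; 3, 14, 2].

[17; 3, 14, 2]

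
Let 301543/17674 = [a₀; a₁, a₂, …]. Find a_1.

16

301543 = 17·17674 + 1085   →  a_0 = 17
17674 = 16·1085 + 314   →  a_1 = 16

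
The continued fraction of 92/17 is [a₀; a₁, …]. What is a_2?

92 = 5·17 + 7   →  a_0 = 5
17 = 2·7 + 3   →  a_1 = 2
7 = 2·3 + 1   →  a_2 = 2

2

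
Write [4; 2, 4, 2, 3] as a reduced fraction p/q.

307/69

Using pₖ = aₖpₖ₋₁ + pₖ₋₂ and qₖ = aₖqₖ₋₁ + qₖ₋₂:
  k=0: a=4, p=4, q=1
  k=1: a=2, p=9, q=2
  k=2: a=4, p=40, q=9
  k=3: a=2, p=89, q=20
  k=4: a=3, p=307, q=69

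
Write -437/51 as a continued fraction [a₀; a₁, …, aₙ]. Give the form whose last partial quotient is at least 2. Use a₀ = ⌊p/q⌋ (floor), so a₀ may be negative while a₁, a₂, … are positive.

-437 = -9*51 + 22
51 = 2*22 + 7
22 = 3*7 + 1
7 = 7*1 + 0  (stop)
So -437/51 = [-9; 2, 3, 7].

[-9; 2, 3, 7]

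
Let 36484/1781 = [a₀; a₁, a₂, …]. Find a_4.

36484 = 20·1781 + 864   →  a_0 = 20
1781 = 2·864 + 53   →  a_1 = 2
864 = 16·53 + 16   →  a_2 = 16
53 = 3·16 + 5   →  a_3 = 3
16 = 3·5 + 1   →  a_4 = 3

3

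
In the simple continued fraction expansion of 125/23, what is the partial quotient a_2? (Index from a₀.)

125 = 5·23 + 10   →  a_0 = 5
23 = 2·10 + 3   →  a_1 = 2
10 = 3·3 + 1   →  a_2 = 3

3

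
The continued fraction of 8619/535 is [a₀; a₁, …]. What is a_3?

1

8619 = 16·535 + 59   →  a_0 = 16
535 = 9·59 + 4   →  a_1 = 9
59 = 14·4 + 3   →  a_2 = 14
4 = 1·3 + 1   →  a_3 = 1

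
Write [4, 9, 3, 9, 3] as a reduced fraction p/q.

3331/811

Using pₖ = aₖpₖ₋₁ + pₖ₋₂ and qₖ = aₖqₖ₋₁ + qₖ₋₂:
  k=0: a=4, p=4, q=1
  k=1: a=9, p=37, q=9
  k=2: a=3, p=115, q=28
  k=3: a=9, p=1072, q=261
  k=4: a=3, p=3331, q=811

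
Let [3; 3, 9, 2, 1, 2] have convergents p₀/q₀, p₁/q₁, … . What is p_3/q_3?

Using pₖ = aₖpₖ₋₁ + pₖ₋₂, qₖ = aₖqₖ₋₁ + qₖ₋₂ (with p₋₁=1, p₋₂=0, q₋₁=0, q₋₂=1):
  k=0: a=3, p=3, q=1
  k=1: a=3, p=10, q=3
  k=2: a=9, p=93, q=28
  k=3: a=2, p=196, q=59

196/59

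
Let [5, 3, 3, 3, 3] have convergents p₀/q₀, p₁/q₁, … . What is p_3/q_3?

175/33

Using pₖ = aₖpₖ₋₁ + pₖ₋₂, qₖ = aₖqₖ₋₁ + qₖ₋₂ (with p₋₁=1, p₋₂=0, q₋₁=0, q₋₂=1):
  k=0: a=5, p=5, q=1
  k=1: a=3, p=16, q=3
  k=2: a=3, p=53, q=10
  k=3: a=3, p=175, q=33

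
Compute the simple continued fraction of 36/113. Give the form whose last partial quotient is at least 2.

36 = 0*113 + 36
113 = 3*36 + 5
36 = 7*5 + 1
5 = 5*1 + 0  (stop)
So 36/113 = [0; 3, 7, 5].

[0; 3, 7, 5]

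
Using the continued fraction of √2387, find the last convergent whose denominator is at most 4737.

200460/4103

√2387 = [48; 1, 5, 1, 96, …] (period length 4).
Convergents:
  p_0/q_0 = 48/1
  p_1/q_1 = 49/1
  p_2/q_2 = 293/6
  p_3/q_3 = 342/7
  p_4/q_4 = 33125/678
  p_5/q_5 = 33467/685
  p_6/q_6 = 200460/4103
  p_7/q_7 = 233927/4788
q_6 = 4103 ≤ 4737 < 4788 = q_7, so the answer is 200460/4103.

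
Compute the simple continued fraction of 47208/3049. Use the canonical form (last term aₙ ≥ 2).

47208 = 15*3049 + 1473
3049 = 2*1473 + 103
1473 = 14*103 + 31
103 = 3*31 + 10
31 = 3*10 + 1
10 = 10*1 + 0  (stop)
So 47208/3049 = [15; 2, 14, 3, 3, 10].

[15; 2, 14, 3, 3, 10]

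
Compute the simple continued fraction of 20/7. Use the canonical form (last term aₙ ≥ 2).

[2; 1, 6]

20 = 2*7 + 6
7 = 1*6 + 1
6 = 6*1 + 0  (stop)
So 20/7 = [2; 1, 6].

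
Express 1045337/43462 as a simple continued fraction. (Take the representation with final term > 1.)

[24; 19, 3, 13, 18, 1, 2]

1045337 = 24·43462 + 2249
43462 = 19·2249 + 731
2249 = 3·731 + 56
731 = 13·56 + 3
56 = 18·3 + 2
3 = 1·2 + 1
2 = 2·1 + 0  (stop)
So 1045337/43462 = [24; 19, 3, 13, 18, 1, 2].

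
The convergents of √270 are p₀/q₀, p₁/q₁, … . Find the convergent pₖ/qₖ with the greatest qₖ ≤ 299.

2284/139

√270 = [16; 2, 3, 6, 3, 2, 32, …] (period length 6).
Convergents:
  p_0/q_0 = 16/1
  p_1/q_1 = 33/2
  p_2/q_2 = 115/7
  p_3/q_3 = 723/44
  p_4/q_4 = 2284/139
  p_5/q_5 = 5291/322
q_4 = 139 ≤ 299 < 322 = q_5, so the answer is 2284/139.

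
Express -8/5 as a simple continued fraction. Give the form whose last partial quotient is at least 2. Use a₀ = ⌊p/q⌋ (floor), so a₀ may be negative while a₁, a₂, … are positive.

-8 = -2*5 + 2
5 = 2*2 + 1
2 = 2*1 + 0  (stop)
So -8/5 = [-2; 2, 2].

[-2; 2, 2]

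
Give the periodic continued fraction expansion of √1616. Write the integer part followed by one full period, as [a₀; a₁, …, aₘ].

a₀ = ⌊√1616⌋ = 40.
With m₀=0, d₀=1 and mₖ₊₁ = dₖaₖ − mₖ, dₖ₊₁ = (n − mₖ₊₁²)/dₖ, aₖ₊₁ = ⌊(a₀+mₖ₊₁)/dₖ₊₁⌋:
  k=1: m=40, d=16, a=5
  k=2: m=40, d=1, a=80
d=1 and a=2a₀=80 at k=2, so the next step gives (m, d) = (40, 16) again — its k=1 value — and the period has length 2.

[40; 5, 80]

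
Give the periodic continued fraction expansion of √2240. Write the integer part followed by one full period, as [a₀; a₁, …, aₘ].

a₀ = ⌊√2240⌋ = 47.
With m₀=0, d₀=1 and mₖ₊₁ = dₖaₖ − mₖ, dₖ₊₁ = (n − mₖ₊₁²)/dₖ, aₖ₊₁ = ⌊(a₀+mₖ₊₁)/dₖ₊₁⌋:
  k=1: m=47, d=31, a=3
  k=2: m=46, d=4, a=23
  k=3: m=46, d=31, a=3
  k=4: m=47, d=1, a=94
d=1 and a=2a₀=94 at k=4, so the next step gives (m, d) = (47, 31) again — its k=1 value — and the period has length 4.

[47; 3, 23, 3, 94]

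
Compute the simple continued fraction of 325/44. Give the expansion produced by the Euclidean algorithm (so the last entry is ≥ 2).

325 = 7×44 + 17
44 = 2×17 + 10
17 = 1×10 + 7
10 = 1×7 + 3
7 = 2×3 + 1
3 = 3×1 + 0  (stop)
So 325/44 = [7; 2, 1, 1, 2, 3].

[7; 2, 1, 1, 2, 3]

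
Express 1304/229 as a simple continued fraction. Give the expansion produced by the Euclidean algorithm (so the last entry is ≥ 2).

1304 = 5×229 + 159
229 = 1×159 + 70
159 = 2×70 + 19
70 = 3×19 + 13
19 = 1×13 + 6
13 = 2×6 + 1
6 = 6×1 + 0  (stop)
So 1304/229 = [5; 1, 2, 3, 1, 2, 6].

[5; 1, 2, 3, 1, 2, 6]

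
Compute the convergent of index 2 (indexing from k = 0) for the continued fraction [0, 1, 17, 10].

17/18

Using pₖ = aₖpₖ₋₁ + pₖ₋₂, qₖ = aₖqₖ₋₁ + qₖ₋₂ (with p₋₁=1, p₋₂=0, q₋₁=0, q₋₂=1):
  k=0: a=0, p=0, q=1
  k=1: a=1, p=1, q=1
  k=2: a=17, p=17, q=18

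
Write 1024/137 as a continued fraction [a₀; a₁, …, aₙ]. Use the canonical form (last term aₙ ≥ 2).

[7; 2, 9, 3, 2]

1024 = 7·137 + 65
137 = 2·65 + 7
65 = 9·7 + 2
7 = 3·2 + 1
2 = 2·1 + 0  (stop)
So 1024/137 = [7; 2, 9, 3, 2].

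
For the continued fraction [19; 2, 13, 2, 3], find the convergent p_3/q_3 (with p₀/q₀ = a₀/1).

Using pₖ = aₖpₖ₋₁ + pₖ₋₂, qₖ = aₖqₖ₋₁ + qₖ₋₂ (with p₋₁=1, p₋₂=0, q₋₁=0, q₋₂=1):
  k=0: a=19, p=19, q=1
  k=1: a=2, p=39, q=2
  k=2: a=13, p=526, q=27
  k=3: a=2, p=1091, q=56

1091/56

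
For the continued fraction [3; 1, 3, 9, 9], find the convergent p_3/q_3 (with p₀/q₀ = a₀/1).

Using pₖ = aₖpₖ₋₁ + pₖ₋₂, qₖ = aₖqₖ₋₁ + qₖ₋₂ (with p₋₁=1, p₋₂=0, q₋₁=0, q₋₂=1):
  k=0: a=3, p=3, q=1
  k=1: a=1, p=4, q=1
  k=2: a=3, p=15, q=4
  k=3: a=9, p=139, q=37

139/37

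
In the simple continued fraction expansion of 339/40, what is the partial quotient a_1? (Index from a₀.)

339 = 8·40 + 19   →  a_0 = 8
40 = 2·19 + 2   →  a_1 = 2

2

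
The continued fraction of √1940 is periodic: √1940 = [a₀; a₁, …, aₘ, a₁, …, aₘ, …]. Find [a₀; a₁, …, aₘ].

[44; 22, 88]

a₀ = ⌊√1940⌋ = 44.
With m₀=0, d₀=1 and mₖ₊₁ = dₖaₖ − mₖ, dₖ₊₁ = (n − mₖ₊₁²)/dₖ, aₖ₊₁ = ⌊(a₀+mₖ₊₁)/dₖ₊₁⌋:
  k=1: m=44, d=4, a=22
  k=2: m=44, d=1, a=88
d=1 and a=2a₀=88 at k=2, so the next step gives (m, d) = (44, 4) again — its k=1 value — and the period has length 2.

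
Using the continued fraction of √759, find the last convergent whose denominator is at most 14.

303/11

√759 = [27; 1, 1, 4, 1, 1, 54, …] (period length 6).
Convergents:
  p_0/q_0 = 27/1
  p_1/q_1 = 28/1
  p_2/q_2 = 55/2
  p_3/q_3 = 248/9
  p_4/q_4 = 303/11
  p_5/q_5 = 551/20
q_4 = 11 ≤ 14 < 20 = q_5, so the answer is 303/11.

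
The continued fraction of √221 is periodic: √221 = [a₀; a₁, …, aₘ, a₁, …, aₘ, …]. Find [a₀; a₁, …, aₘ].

[14; 1, 6, 2, 6, 1, 28]

a₀ = ⌊√221⌋ = 14.
With m₀=0, d₀=1 and mₖ₊₁ = dₖaₖ − mₖ, dₖ₊₁ = (n − mₖ₊₁²)/dₖ, aₖ₊₁ = ⌊(a₀+mₖ₊₁)/dₖ₊₁⌋:
  k=1: m=14, d=25, a=1
  k=2: m=11, d=4, a=6
  k=3: m=13, d=13, a=2
  k=4: m=13, d=4, a=6
  k=5: m=11, d=25, a=1
  k=6: m=14, d=1, a=28
d=1 and a=2a₀=28 at k=6, so the next step gives (m, d) = (14, 25) again — its k=1 value — and the period has length 6.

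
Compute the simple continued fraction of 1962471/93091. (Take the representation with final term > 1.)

[21; 12, 3, 5, 3, 3, 2, 19]

1962471 = 21×93091 + 7560
93091 = 12×7560 + 2371
7560 = 3×2371 + 447
2371 = 5×447 + 136
447 = 3×136 + 39
136 = 3×39 + 19
39 = 2×19 + 1
19 = 19×1 + 0  (stop)
So 1962471/93091 = [21; 12, 3, 5, 3, 3, 2, 19].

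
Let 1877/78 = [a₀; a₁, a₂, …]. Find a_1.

15

1877 = 24·78 + 5   →  a_0 = 24
78 = 15·5 + 3   →  a_1 = 15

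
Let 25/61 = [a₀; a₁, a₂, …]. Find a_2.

25 = 0·61 + 25   →  a_0 = 0
61 = 2·25 + 11   →  a_1 = 2
25 = 2·11 + 3   →  a_2 = 2

2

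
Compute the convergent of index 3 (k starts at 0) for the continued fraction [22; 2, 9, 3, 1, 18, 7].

1326/59

Using pₖ = aₖpₖ₋₁ + pₖ₋₂, qₖ = aₖqₖ₋₁ + qₖ₋₂ (with p₋₁=1, p₋₂=0, q₋₁=0, q₋₂=1):
  k=0: a=22, p=22, q=1
  k=1: a=2, p=45, q=2
  k=2: a=9, p=427, q=19
  k=3: a=3, p=1326, q=59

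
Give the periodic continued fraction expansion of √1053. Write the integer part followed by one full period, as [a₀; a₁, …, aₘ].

[32; 2, 4, 2, 64]

a₀ = ⌊√1053⌋ = 32.
With m₀=0, d₀=1 and mₖ₊₁ = dₖaₖ − mₖ, dₖ₊₁ = (n − mₖ₊₁²)/dₖ, aₖ₊₁ = ⌊(a₀+mₖ₊₁)/dₖ₊₁⌋:
  k=1: m=32, d=29, a=2
  k=2: m=26, d=13, a=4
  k=3: m=26, d=29, a=2
  k=4: m=32, d=1, a=64
d=1 and a=2a₀=64 at k=4, so the next step gives (m, d) = (32, 29) again — its k=1 value — and the period has length 4.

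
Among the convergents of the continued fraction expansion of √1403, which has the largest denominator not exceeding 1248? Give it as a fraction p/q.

√1403 = [37; 2, 5, 3, 1, 3, 5, 2, 74, …] (period length 8).
Convergents:
  p_0/q_0 = 37/1
  p_1/q_1 = 75/2
  p_2/q_2 = 412/11
  p_3/q_3 = 1311/35
  p_4/q_4 = 1723/46
  p_5/q_5 = 6480/173
  p_6/q_6 = 34123/911
  p_7/q_7 = 74726/1995
q_6 = 911 ≤ 1248 < 1995 = q_7, so the answer is 34123/911.

34123/911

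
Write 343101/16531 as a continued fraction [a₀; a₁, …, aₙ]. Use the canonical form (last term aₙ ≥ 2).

[20; 1, 3, 12, 4, 4, 9, 2]

343101 = 20×16531 + 12481
16531 = 1×12481 + 4050
12481 = 3×4050 + 331
4050 = 12×331 + 78
331 = 4×78 + 19
78 = 4×19 + 2
19 = 9×2 + 1
2 = 2×1 + 0  (stop)
So 343101/16531 = [20; 1, 3, 12, 4, 4, 9, 2].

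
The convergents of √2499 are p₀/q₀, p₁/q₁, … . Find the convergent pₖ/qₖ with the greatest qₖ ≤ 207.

√2499 = [49; 1, 98, …] (period length 2).
Convergents:
  p_0/q_0 = 49/1
  p_1/q_1 = 50/1
  p_2/q_2 = 4949/99
  p_3/q_3 = 4999/100
  p_4/q_4 = 494851/9899
q_3 = 100 ≤ 207 < 9899 = q_4, so the answer is 4999/100.

4999/100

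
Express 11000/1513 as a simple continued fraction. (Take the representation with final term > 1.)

[7; 3, 1, 2, 3, 13, 3]

11000 = 7*1513 + 409
1513 = 3*409 + 286
409 = 1*286 + 123
286 = 2*123 + 40
123 = 3*40 + 3
40 = 13*3 + 1
3 = 3*1 + 0  (stop)
So 11000/1513 = [7; 3, 1, 2, 3, 13, 3].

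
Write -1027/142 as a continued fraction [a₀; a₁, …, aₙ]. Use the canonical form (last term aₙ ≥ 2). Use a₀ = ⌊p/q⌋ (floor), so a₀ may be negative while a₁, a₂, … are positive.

-1027 = -8×142 + 109
142 = 1×109 + 33
109 = 3×33 + 10
33 = 3×10 + 3
10 = 3×3 + 1
3 = 3×1 + 0  (stop)
So -1027/142 = [-8; 1, 3, 3, 3, 3].

[-8; 1, 3, 3, 3, 3]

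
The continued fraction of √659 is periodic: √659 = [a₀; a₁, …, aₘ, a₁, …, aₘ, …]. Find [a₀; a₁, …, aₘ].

a₀ = ⌊√659⌋ = 25.
With m₀=0, d₀=1 and mₖ₊₁ = dₖaₖ − mₖ, dₖ₊₁ = (n − mₖ₊₁²)/dₖ, aₖ₊₁ = ⌊(a₀+mₖ₊₁)/dₖ₊₁⌋:
  k=1: m=25, d=34, a=1
  k=2: m=9, d=17, a=2
  k=3: m=25, d=2, a=25
  k=4: m=25, d=17, a=2
  k=5: m=9, d=34, a=1
  k=6: m=25, d=1, a=50
d=1 and a=2a₀=50 at k=6, so the next step gives (m, d) = (25, 34) again — its k=1 value — and the period has length 6.

[25; 1, 2, 25, 2, 1, 50]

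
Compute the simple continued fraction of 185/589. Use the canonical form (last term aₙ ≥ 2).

185 = 0*589 + 185
589 = 3*185 + 34
185 = 5*34 + 15
34 = 2*15 + 4
15 = 3*4 + 3
4 = 1*3 + 1
3 = 3*1 + 0  (stop)
So 185/589 = [0; 3, 5, 2, 3, 1, 3].

[0; 3, 5, 2, 3, 1, 3]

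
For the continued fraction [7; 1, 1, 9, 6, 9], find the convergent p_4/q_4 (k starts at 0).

Using pₖ = aₖpₖ₋₁ + pₖ₋₂, qₖ = aₖqₖ₋₁ + qₖ₋₂ (with p₋₁=1, p₋₂=0, q₋₁=0, q₋₂=1):
  k=0: a=7, p=7, q=1
  k=1: a=1, p=8, q=1
  k=2: a=1, p=15, q=2
  k=3: a=9, p=143, q=19
  k=4: a=6, p=873, q=116

873/116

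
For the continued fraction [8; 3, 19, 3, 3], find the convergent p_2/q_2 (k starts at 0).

483/58

Using pₖ = aₖpₖ₋₁ + pₖ₋₂, qₖ = aₖqₖ₋₁ + qₖ₋₂ (with p₋₁=1, p₋₂=0, q₋₁=0, q₋₂=1):
  k=0: a=8, p=8, q=1
  k=1: a=3, p=25, q=3
  k=2: a=19, p=483, q=58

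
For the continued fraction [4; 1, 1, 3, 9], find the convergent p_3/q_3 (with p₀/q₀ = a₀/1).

Using pₖ = aₖpₖ₋₁ + pₖ₋₂, qₖ = aₖqₖ₋₁ + qₖ₋₂ (with p₋₁=1, p₋₂=0, q₋₁=0, q₋₂=1):
  k=0: a=4, p=4, q=1
  k=1: a=1, p=5, q=1
  k=2: a=1, p=9, q=2
  k=3: a=3, p=32, q=7

32/7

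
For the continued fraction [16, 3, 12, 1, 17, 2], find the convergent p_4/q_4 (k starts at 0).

11705/717

Using pₖ = aₖpₖ₋₁ + pₖ₋₂, qₖ = aₖqₖ₋₁ + qₖ₋₂ (with p₋₁=1, p₋₂=0, q₋₁=0, q₋₂=1):
  k=0: a=16, p=16, q=1
  k=1: a=3, p=49, q=3
  k=2: a=12, p=604, q=37
  k=3: a=1, p=653, q=40
  k=4: a=17, p=11705, q=717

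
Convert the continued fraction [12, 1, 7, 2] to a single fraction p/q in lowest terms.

219/17

Using pₖ = aₖpₖ₋₁ + pₖ₋₂ and qₖ = aₖqₖ₋₁ + qₖ₋₂:
  k=0: a=12, p=12, q=1
  k=1: a=1, p=13, q=1
  k=2: a=7, p=103, q=8
  k=3: a=2, p=219, q=17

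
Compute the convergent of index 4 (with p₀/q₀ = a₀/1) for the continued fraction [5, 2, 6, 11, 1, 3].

Using pₖ = aₖpₖ₋₁ + pₖ₋₂, qₖ = aₖqₖ₋₁ + qₖ₋₂ (with p₋₁=1, p₋₂=0, q₋₁=0, q₋₂=1):
  k=0: a=5, p=5, q=1
  k=1: a=2, p=11, q=2
  k=2: a=6, p=71, q=13
  k=3: a=11, p=792, q=145
  k=4: a=1, p=863, q=158

863/158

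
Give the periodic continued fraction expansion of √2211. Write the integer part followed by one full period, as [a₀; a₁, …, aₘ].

[47; 47, 94]

a₀ = ⌊√2211⌋ = 47.
With m₀=0, d₀=1 and mₖ₊₁ = dₖaₖ − mₖ, dₖ₊₁ = (n − mₖ₊₁²)/dₖ, aₖ₊₁ = ⌊(a₀+mₖ₊₁)/dₖ₊₁⌋:
  k=1: m=47, d=2, a=47
  k=2: m=47, d=1, a=94
d=1 and a=2a₀=94 at k=2, so the next step gives (m, d) = (47, 2) again — its k=1 value — and the period has length 2.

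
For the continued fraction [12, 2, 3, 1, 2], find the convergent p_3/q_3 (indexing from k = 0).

Using pₖ = aₖpₖ₋₁ + pₖ₋₂, qₖ = aₖqₖ₋₁ + qₖ₋₂ (with p₋₁=1, p₋₂=0, q₋₁=0, q₋₂=1):
  k=0: a=12, p=12, q=1
  k=1: a=2, p=25, q=2
  k=2: a=3, p=87, q=7
  k=3: a=1, p=112, q=9

112/9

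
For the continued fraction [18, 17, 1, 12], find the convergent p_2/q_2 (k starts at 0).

Using pₖ = aₖpₖ₋₁ + pₖ₋₂, qₖ = aₖqₖ₋₁ + qₖ₋₂ (with p₋₁=1, p₋₂=0, q₋₁=0, q₋₂=1):
  k=0: a=18, p=18, q=1
  k=1: a=17, p=307, q=17
  k=2: a=1, p=325, q=18

325/18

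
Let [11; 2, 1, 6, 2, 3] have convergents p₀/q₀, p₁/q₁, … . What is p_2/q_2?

Using pₖ = aₖpₖ₋₁ + pₖ₋₂, qₖ = aₖqₖ₋₁ + qₖ₋₂ (with p₋₁=1, p₋₂=0, q₋₁=0, q₋₂=1):
  k=0: a=11, p=11, q=1
  k=1: a=2, p=23, q=2
  k=2: a=1, p=34, q=3

34/3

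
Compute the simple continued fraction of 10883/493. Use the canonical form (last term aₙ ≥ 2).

[22; 13, 3, 12]

10883 = 22*493 + 37
493 = 13*37 + 12
37 = 3*12 + 1
12 = 12*1 + 0  (stop)
So 10883/493 = [22; 13, 3, 12].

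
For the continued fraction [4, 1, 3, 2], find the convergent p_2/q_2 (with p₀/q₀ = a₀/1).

Using pₖ = aₖpₖ₋₁ + pₖ₋₂, qₖ = aₖqₖ₋₁ + qₖ₋₂ (with p₋₁=1, p₋₂=0, q₋₁=0, q₋₂=1):
  k=0: a=4, p=4, q=1
  k=1: a=1, p=5, q=1
  k=2: a=3, p=19, q=4

19/4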